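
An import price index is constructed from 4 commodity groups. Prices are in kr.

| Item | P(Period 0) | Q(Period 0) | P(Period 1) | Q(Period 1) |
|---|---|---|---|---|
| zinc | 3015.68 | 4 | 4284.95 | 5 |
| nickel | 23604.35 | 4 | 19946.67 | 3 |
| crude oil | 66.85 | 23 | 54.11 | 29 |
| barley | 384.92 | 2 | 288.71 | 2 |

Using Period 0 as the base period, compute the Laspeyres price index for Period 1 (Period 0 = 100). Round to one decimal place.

Laspeyres price index uses base-period quantities as weights.
ΣP(Period 1)·Q(Period 0) = 4284.95×4 + 19946.67×4 + 54.11×23 + 288.71×2 = 17139.8 + 79786.68 + 1244.53 + 577.42 = 98748.43
ΣP(Period 0)·Q(Period 0) = 3015.68×4 + 23604.35×4 + 66.85×23 + 384.92×2 = 12062.72 + 94417.4 + 1537.55 + 769.84 = 108787.51
Index = 98748.43 / 108787.51 × 100 = 90.7718

90.8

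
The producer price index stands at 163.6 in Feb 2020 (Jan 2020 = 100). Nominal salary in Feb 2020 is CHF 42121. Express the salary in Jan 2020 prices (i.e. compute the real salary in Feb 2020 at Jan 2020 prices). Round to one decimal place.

25746.3

Real = Nominal ÷ (Index/100) = 42121 ÷ (163.6/100)
     = 42121 ÷ 1.636 = 25746.3325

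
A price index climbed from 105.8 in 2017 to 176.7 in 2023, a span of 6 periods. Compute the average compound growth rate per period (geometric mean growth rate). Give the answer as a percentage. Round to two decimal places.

Growth factor = (176.7/105.8)^(1/6) = (1.670132)^(1/6) = 1.089244
Growth rate = 1.089244 − 1 = 0.089244 = 8.9244%

8.92%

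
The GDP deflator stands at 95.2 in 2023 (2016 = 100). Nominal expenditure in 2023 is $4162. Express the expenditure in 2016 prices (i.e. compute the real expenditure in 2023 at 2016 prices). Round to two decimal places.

4371.85

Real = Nominal ÷ (Index/100) = 4162 ÷ (95.2/100)
     = 4162 ÷ 0.952 = 4371.8487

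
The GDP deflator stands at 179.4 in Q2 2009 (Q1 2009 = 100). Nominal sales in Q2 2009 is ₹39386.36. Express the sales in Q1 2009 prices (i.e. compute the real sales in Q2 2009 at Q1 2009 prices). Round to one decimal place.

21954.5

Real = Nominal ÷ (Index/100) = 39386.36 ÷ (179.4/100)
     = 39386.36 ÷ 1.794 = 21954.4928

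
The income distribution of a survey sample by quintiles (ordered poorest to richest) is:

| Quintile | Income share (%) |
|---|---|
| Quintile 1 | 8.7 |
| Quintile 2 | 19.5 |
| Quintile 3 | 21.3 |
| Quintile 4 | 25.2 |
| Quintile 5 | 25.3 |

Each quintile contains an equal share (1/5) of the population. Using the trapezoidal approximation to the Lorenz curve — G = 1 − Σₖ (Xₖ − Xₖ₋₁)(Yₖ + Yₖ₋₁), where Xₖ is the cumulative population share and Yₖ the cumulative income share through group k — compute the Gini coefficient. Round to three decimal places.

Cumulative income shares Yₖ: 0.0870, 0.2820, 0.4950, 0.7470, 1.0000
Σ (Xₖ−Xₖ₋₁)(Yₖ+Yₖ₋₁) = (1/5)(0.0870+0.0000) + (1/5)(0.2820+0.0870) + (1/5)(0.4950+0.2820) + (1/5)(0.7470+0.4950) + (1/5)(1.0000+0.7470)
  = 0.0174 + 0.0738 + 0.1554 + 0.2484 + 0.3494 = 0.8444
G = 1 − 0.8444 = 0.1556

0.156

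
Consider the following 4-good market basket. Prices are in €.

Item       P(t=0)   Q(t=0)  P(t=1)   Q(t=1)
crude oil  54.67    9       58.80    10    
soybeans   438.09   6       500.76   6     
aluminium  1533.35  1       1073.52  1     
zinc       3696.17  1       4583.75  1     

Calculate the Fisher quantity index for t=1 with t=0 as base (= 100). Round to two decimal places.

Laspeyres component (base-period weights):
ΣP(t=0)Q(t=1) = 54.67×10 + 438.09×6 + 1533.35×1 + 3696.17×1 = 546.7 + 2628.54 + 1533.35 + 3696.17 = 8404.76
ΣP(t=0)Q(t=0) = 54.67×9 + 438.09×6 + 1533.35×1 + 3696.17×1 = 492.03 + 2628.54 + 1533.35 + 3696.17 = 8350.09
L = 8404.76 / 8350.09 × 100 = 100.6547
Paasche component (current-period weights):
ΣP(t=1)Q(t=1) = 58.80×10 + 500.76×6 + 1073.52×1 + 4583.75×1 = 588 + 3004.56 + 1073.52 + 4583.75 = 9249.83
ΣP(t=1)Q(t=0) = 58.80×9 + 500.76×6 + 1073.52×1 + 4583.75×1 = 529.2 + 3004.56 + 1073.52 + 4583.75 = 9191.03
P = 9249.83 / 9191.03 × 100 = 100.6398
Fisher = √(L × P) = √(100.6547 × 100.6398) = 100.6472

100.65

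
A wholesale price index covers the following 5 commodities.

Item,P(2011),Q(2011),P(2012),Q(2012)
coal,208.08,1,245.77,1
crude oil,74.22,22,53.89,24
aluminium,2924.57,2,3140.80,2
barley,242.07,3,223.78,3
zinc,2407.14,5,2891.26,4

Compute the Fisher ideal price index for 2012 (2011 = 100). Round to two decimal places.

110.96

Laspeyres component (base-period weights):
ΣP(2012)Q(2011) = 245.77×1 + 53.89×22 + 3140.80×2 + 223.78×3 + 2891.26×5 = 245.77 + 1185.58 + 6281.6 + 671.34 + 14456.3 = 22840.59
ΣP(2011)Q(2011) = 208.08×1 + 74.22×22 + 2924.57×2 + 242.07×3 + 2407.14×5 = 208.08 + 1632.84 + 5849.14 + 726.21 + 12035.7 = 20451.97
L = 22840.59 / 20451.97 × 100 = 111.6792
Paasche component (current-period weights):
ΣP(2012)Q(2012) = 245.77×1 + 53.89×24 + 3140.80×2 + 223.78×3 + 2891.26×4 = 245.77 + 1293.36 + 6281.6 + 671.34 + 11565.04 = 20057.11
ΣP(2011)Q(2012) = 208.08×1 + 74.22×24 + 2924.57×2 + 242.07×3 + 2407.14×4 = 208.08 + 1781.28 + 5849.14 + 726.21 + 9628.56 = 18193.27
P = 20057.11 / 18193.27 × 100 = 110.2447
Fisher = √(L × P) = √(111.6792 × 110.2447) = 110.9596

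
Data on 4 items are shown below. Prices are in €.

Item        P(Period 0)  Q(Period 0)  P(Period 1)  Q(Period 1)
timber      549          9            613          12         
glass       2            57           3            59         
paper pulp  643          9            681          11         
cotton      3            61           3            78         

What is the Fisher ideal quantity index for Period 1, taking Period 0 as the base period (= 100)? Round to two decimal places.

Laspeyres component (base-period weights):
ΣP(Period 0)Q(Period 1) = 549×12 + 2×59 + 643×11 + 3×78 = 6588 + 118 + 7073 + 234 = 14013
ΣP(Period 0)Q(Period 0) = 549×9 + 2×57 + 643×9 + 3×61 = 4941 + 114 + 5787 + 183 = 11025
L = 14013 / 11025 × 100 = 127.1020
Paasche component (current-period weights):
ΣP(Period 1)Q(Period 1) = 613×12 + 3×59 + 681×11 + 3×78 = 7356 + 177 + 7491 + 234 = 15258
ΣP(Period 1)Q(Period 0) = 613×9 + 3×57 + 681×9 + 3×61 = 5517 + 171 + 6129 + 183 = 12000
P = 15258 / 12000 × 100 = 127.1500
Fisher = √(L × P) = √(127.1020 × 127.1500) = 127.1260

127.13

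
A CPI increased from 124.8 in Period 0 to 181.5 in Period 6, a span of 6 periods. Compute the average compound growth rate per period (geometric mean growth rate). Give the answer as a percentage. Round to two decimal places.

Growth factor = (181.5/124.8)^(1/6) = (1.454327)^(1/6) = 1.064413
Growth rate = 1.064413 − 1 = 0.064413 = 6.4413%

6.44%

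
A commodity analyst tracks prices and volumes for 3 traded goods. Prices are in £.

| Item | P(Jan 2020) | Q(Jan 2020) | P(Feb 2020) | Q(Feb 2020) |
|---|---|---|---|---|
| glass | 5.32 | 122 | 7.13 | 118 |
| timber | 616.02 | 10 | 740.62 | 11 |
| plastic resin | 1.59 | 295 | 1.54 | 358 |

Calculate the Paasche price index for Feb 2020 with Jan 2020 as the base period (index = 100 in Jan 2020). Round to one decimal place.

119.6

Paasche price index uses current-period quantities as weights.
ΣP(Feb 2020)·Q(Feb 2020) = 7.13×118 + 740.62×11 + 1.54×358 = 841.34 + 8146.82 + 551.32 = 9539.48
ΣP(Jan 2020)·Q(Feb 2020) = 5.32×118 + 616.02×11 + 1.59×358 = 627.76 + 6776.22 + 569.22 = 7973.2
Index = 9539.48 / 7973.2 × 100 = 119.6443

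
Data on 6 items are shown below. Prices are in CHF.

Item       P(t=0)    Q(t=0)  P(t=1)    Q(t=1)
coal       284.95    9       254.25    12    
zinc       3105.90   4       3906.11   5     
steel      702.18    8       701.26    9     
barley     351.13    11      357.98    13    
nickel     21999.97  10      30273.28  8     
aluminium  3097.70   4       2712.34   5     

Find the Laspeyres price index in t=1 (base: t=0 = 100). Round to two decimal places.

132.77

Laspeyres price index uses base-period quantities as weights.
ΣP(t=1)·Q(t=0) = 254.25×9 + 3906.11×4 + 701.26×8 + 357.98×11 + 30273.28×10 + 2712.34×4 = 2288.25 + 15624.44 + 5610.08 + 3937.78 + 302732.8 + 10849.36 = 341042.71
ΣP(t=0)·Q(t=0) = 284.95×9 + 3105.90×4 + 702.18×8 + 351.13×11 + 21999.97×10 + 3097.70×4 = 2564.55 + 12423.6 + 5617.44 + 3862.43 + 219999.7 + 12390.8 = 256858.52
Index = 341042.71 / 256858.52 × 100 = 132.7745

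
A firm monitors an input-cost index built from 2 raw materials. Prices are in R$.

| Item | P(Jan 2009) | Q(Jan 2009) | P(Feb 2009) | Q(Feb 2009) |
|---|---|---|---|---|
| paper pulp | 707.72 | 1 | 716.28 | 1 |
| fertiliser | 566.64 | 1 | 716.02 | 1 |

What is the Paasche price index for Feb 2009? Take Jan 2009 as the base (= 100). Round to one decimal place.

Paasche price index uses current-period quantities as weights.
ΣP(Feb 2009)·Q(Feb 2009) = 716.28×1 + 716.02×1 = 716.28 + 716.02 = 1432.3
ΣP(Jan 2009)·Q(Feb 2009) = 707.72×1 + 566.64×1 = 707.72 + 566.64 = 1274.36
Index = 1432.3 / 1274.36 × 100 = 112.3937

112.4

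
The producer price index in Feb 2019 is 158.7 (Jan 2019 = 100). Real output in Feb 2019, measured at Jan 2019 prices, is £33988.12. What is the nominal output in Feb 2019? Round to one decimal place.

53939.1

Nominal = Real × (Index/100) = 33988.12 × (158.7/100)
        = 33988.12 × 1.587 = 53939.1464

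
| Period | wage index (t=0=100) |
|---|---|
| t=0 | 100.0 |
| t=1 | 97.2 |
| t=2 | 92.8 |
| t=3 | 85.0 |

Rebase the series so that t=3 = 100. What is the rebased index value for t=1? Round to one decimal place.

Rebased(t=1) = 97.2 / 85.0 × 100 = 114.3529

114.4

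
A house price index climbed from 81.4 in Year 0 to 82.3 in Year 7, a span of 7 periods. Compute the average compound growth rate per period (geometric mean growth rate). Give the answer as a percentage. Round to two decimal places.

0.16%

Growth factor = (82.3/81.4)^(1/7) = (1.011057)^(1/7) = 1.001572
Growth rate = 1.001572 − 1 = 0.001572 = 0.1572%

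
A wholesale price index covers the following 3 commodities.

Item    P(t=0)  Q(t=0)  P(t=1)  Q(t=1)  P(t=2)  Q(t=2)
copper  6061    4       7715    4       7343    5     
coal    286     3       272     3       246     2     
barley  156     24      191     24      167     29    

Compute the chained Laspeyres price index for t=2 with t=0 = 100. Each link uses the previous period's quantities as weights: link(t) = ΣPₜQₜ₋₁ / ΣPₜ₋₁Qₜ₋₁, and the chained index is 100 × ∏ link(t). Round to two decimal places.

Link t=0→t=1:
ΣP(t=1)Q(t=0) = 7715×4 + 272×3 + 191×24 = 30860 + 816 + 4584 = 36260
ΣP(t=0)Q(t=0) = 6061×4 + 286×3 + 156×24 = 24244 + 858 + 3744 = 28846
link = 36260/28846 = 1.257020
Link t=1→t=2:
ΣP(t=2)Q(t=1) = 7343×4 + 246×3 + 167×24 = 29372 + 738 + 4008 = 34118
ΣP(t=1)Q(t=1) = 7715×4 + 272×3 + 191×24 = 30860 + 816 + 4584 = 36260
link = 34118/36260 = 0.940927
Chained index = 100 × 1.257020 × 0.940927 = 118.2764

118.28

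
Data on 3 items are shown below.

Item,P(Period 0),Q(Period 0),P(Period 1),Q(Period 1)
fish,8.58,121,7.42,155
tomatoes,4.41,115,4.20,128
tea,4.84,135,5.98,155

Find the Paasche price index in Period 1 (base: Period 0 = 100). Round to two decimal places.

Paasche price index uses current-period quantities as weights.
ΣP(Period 1)·Q(Period 1) = 7.42×155 + 4.20×128 + 5.98×155 = 1150.1 + 537.6 + 926.9 = 2614.6
ΣP(Period 0)·Q(Period 1) = 8.58×155 + 4.41×128 + 4.84×155 = 1329.9 + 564.48 + 750.2 = 2644.58
Index = 2614.6 / 2644.58 × 100 = 98.8664

98.87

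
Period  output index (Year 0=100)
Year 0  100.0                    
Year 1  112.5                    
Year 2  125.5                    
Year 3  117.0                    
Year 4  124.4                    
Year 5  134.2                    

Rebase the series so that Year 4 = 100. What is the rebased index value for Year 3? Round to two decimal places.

Rebased(Year 3) = 117.0 / 124.4 × 100 = 94.0514

94.05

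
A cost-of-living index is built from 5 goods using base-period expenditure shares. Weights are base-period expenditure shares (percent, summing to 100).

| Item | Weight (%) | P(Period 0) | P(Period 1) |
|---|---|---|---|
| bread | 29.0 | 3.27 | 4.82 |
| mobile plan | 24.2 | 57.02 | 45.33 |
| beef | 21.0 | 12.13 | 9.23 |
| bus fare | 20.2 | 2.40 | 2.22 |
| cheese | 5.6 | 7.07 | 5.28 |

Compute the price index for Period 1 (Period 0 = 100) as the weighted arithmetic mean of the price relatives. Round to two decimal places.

bread: 29.0 × (4.82/3.27) = 29.0 × 1.474006 = 42.7462
mobile plan: 24.2 × (45.33/57.02) = 24.2 × 0.794984 = 19.2386
beef: 21.0 × (9.23/12.13) = 21.0 × 0.760923 = 15.9794
bus fare: 20.2 × (2.22/2.40) = 20.2 × 0.925000 = 18.6850
cheese: 5.6 × (5.28/7.07) = 5.6 × 0.746818 = 4.1822
Index = Σ wᵢ·(p₁ᵢ/p₀ᵢ) = 42.7462 + 19.2386 + 15.9794 + 18.6850 + 4.1822 = 100.8314

100.83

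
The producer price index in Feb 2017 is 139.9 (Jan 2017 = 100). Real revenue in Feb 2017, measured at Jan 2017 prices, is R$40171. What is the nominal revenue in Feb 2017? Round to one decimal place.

56199.2

Nominal = Real × (Index/100) = 40171 × (139.9/100)
        = 40171 × 1.399 = 56199.2290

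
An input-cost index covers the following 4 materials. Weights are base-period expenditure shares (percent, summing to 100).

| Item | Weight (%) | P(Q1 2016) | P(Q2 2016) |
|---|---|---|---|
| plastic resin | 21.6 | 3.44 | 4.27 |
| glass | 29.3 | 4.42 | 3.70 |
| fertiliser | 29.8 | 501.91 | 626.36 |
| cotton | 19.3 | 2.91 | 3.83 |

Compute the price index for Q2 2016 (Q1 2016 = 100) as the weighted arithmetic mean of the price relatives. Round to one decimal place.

113.9

plastic resin: 21.6 × (4.27/3.44) = 21.6 × 1.241279 = 26.8116
glass: 29.3 × (3.70/4.42) = 29.3 × 0.837104 = 24.5271
fertiliser: 29.8 × (626.36/501.91) = 29.8 × 1.247953 = 37.1890
cotton: 19.3 × (3.83/2.91) = 19.3 × 1.316151 = 25.4017
Index = Σ wᵢ·(p₁ᵢ/p₀ᵢ) = 26.8116 + 24.5271 + 37.1890 + 25.4017 = 113.9295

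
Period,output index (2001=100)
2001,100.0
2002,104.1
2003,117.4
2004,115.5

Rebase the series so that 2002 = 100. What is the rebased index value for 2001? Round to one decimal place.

96.1

Rebased(2001) = 100.0 / 104.1 × 100 = 96.0615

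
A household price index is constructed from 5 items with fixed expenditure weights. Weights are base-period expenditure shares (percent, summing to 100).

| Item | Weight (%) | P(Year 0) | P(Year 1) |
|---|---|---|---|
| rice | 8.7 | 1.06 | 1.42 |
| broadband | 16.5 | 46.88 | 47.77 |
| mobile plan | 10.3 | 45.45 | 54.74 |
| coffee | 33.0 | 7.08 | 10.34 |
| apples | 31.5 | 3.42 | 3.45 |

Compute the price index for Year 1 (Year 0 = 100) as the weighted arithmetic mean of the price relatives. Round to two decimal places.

rice: 8.7 × (1.42/1.06) = 8.7 × 1.339623 = 11.6547
broadband: 16.5 × (47.77/46.88) = 16.5 × 1.018985 = 16.8132
mobile plan: 10.3 × (54.74/45.45) = 10.3 × 1.204400 = 12.4053
coffee: 33.0 × (10.34/7.08) = 33.0 × 1.460452 = 48.1949
apples: 31.5 × (3.45/3.42) = 31.5 × 1.008772 = 31.7763
Index = Σ wᵢ·(p₁ᵢ/p₀ᵢ) = 11.6547 + 16.8132 + 12.4053 + 48.1949 + 31.7763 = 120.8445

120.84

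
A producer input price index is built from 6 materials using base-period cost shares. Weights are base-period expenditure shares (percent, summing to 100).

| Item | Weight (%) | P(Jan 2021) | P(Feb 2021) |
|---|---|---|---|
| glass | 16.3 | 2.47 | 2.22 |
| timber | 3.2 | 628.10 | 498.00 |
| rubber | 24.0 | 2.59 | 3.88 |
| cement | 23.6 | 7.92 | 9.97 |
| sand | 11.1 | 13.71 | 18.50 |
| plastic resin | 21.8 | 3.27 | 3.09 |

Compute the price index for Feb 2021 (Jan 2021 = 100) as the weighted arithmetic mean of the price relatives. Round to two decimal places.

118.43

glass: 16.3 × (2.22/2.47) = 16.3 × 0.898785 = 14.6502
timber: 3.2 × (498.00/628.10) = 3.2 × 0.792867 = 2.5372
rubber: 24.0 × (3.88/2.59) = 24.0 × 1.498069 = 35.9537
cement: 23.6 × (9.97/7.92) = 23.6 × 1.258838 = 29.7086
sand: 11.1 × (18.50/13.71) = 11.1 × 1.349380 = 14.9781
plastic resin: 21.8 × (3.09/3.27) = 21.8 × 0.944954 = 20.6000
Index = Σ wᵢ·(p₁ᵢ/p₀ᵢ) = 14.6502 + 2.5372 + 35.9537 + 29.7086 + 14.9781 + 20.6000 = 118.4278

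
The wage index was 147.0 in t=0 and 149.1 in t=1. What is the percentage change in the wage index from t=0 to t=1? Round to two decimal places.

Change = (149.1 − 147.0) / 147.0 × 100
       = 2.1 / 147.0 × 100 = 1.4286%

1.43%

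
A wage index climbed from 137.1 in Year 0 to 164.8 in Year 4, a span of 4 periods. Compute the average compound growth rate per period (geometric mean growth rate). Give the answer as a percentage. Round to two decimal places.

4.71%

Growth factor = (164.8/137.1)^(1/4) = (1.202042)^(1/4) = 1.047080
Growth rate = 1.047080 − 1 = 0.047080 = 4.7080%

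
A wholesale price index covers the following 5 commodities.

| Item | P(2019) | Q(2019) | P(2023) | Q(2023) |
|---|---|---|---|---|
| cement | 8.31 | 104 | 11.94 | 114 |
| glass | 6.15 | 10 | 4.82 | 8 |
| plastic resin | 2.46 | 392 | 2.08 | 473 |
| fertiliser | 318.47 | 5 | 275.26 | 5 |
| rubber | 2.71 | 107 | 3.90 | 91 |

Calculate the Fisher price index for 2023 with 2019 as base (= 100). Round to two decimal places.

103.12

Laspeyres component (base-period weights):
ΣP(2023)Q(2019) = 11.94×104 + 4.82×10 + 2.08×392 + 275.26×5 + 3.90×107 = 1241.76 + 48.2 + 815.36 + 1376.3 + 417.3 = 3898.92
ΣP(2019)Q(2019) = 8.31×104 + 6.15×10 + 2.46×392 + 318.47×5 + 2.71×107 = 864.24 + 61.5 + 964.32 + 1592.35 + 289.97 = 3772.38
L = 3898.92 / 3772.38 × 100 = 103.3544
Paasche component (current-period weights):
ΣP(2023)Q(2023) = 11.94×114 + 4.82×8 + 2.08×473 + 275.26×5 + 3.90×91 = 1361.16 + 38.56 + 983.84 + 1376.3 + 354.9 = 4114.76
ΣP(2019)Q(2023) = 8.31×114 + 6.15×8 + 2.46×473 + 318.47×5 + 2.71×91 = 947.34 + 49.2 + 1163.58 + 1592.35 + 246.61 = 3999.08
P = 4114.76 / 3999.08 × 100 = 102.8927
Fisher = √(L × P) = √(103.3544 × 102.8927) = 103.1233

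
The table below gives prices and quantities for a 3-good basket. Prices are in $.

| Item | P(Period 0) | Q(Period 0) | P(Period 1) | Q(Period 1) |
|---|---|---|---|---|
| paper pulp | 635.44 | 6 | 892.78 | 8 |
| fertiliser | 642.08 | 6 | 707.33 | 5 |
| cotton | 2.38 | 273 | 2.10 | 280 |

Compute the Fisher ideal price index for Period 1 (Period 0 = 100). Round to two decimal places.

124.04

Laspeyres component (base-period weights):
ΣP(Period 1)Q(Period 0) = 892.78×6 + 707.33×6 + 2.10×273 = 5356.68 + 4243.98 + 573.3 = 10173.96
ΣP(Period 0)Q(Period 0) = 635.44×6 + 642.08×6 + 2.38×273 = 3812.64 + 3852.48 + 649.74 = 8314.86
L = 10173.96 / 8314.86 × 100 = 122.3588
Paasche component (current-period weights):
ΣP(Period 1)Q(Period 1) = 892.78×8 + 707.33×5 + 2.10×280 = 7142.24 + 3536.65 + 588 = 11266.89
ΣP(Period 0)Q(Period 1) = 635.44×8 + 642.08×5 + 2.38×280 = 5083.52 + 3210.4 + 666.4 = 8960.32
P = 11266.89 / 8960.32 × 100 = 125.7420
Fisher = √(L × P) = √(122.3588 × 125.7420) = 124.0389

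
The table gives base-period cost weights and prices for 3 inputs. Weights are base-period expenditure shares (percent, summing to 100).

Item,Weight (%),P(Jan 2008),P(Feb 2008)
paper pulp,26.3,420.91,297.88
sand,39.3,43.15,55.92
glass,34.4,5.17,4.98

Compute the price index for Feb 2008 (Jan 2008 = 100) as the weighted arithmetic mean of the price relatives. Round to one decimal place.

102.7

paper pulp: 26.3 × (297.88/420.91) = 26.3 × 0.707705 = 18.6126
sand: 39.3 × (55.92/43.15) = 39.3 × 1.295944 = 50.9306
glass: 34.4 × (4.98/5.17) = 34.4 × 0.963250 = 33.1358
Index = Σ wᵢ·(p₁ᵢ/p₀ᵢ) = 18.6126 + 50.9306 + 33.1358 = 102.6790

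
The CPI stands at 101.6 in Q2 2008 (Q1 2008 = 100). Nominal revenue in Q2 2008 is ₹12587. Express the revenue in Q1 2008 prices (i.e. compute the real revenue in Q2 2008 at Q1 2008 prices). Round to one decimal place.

12388.8

Real = Nominal ÷ (Index/100) = 12587 ÷ (101.6/100)
     = 12587 ÷ 1.016 = 12388.7795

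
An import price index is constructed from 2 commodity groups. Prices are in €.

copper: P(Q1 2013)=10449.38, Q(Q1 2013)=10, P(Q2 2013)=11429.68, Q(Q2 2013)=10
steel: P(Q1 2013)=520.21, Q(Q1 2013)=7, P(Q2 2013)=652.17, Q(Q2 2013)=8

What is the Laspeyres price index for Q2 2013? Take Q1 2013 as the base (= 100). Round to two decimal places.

109.92

Laspeyres price index uses base-period quantities as weights.
ΣP(Q2 2013)·Q(Q1 2013) = 11429.68×10 + 652.17×7 = 114296.8 + 4565.19 = 118861.99
ΣP(Q1 2013)·Q(Q1 2013) = 10449.38×10 + 520.21×7 = 104493.8 + 3641.47 = 108135.27
Index = 118861.99 / 108135.27 × 100 = 109.9197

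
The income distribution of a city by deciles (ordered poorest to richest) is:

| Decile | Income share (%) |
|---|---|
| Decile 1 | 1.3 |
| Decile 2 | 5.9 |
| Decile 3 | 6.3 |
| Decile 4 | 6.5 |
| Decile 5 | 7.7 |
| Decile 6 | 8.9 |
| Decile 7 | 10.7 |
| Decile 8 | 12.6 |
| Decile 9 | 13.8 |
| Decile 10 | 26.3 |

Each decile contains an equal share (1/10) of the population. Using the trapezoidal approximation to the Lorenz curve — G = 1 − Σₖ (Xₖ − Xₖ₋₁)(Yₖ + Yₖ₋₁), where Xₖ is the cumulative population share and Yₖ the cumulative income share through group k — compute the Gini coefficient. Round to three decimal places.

Cumulative income shares Yₖ: 0.0130, 0.0720, 0.1350, 0.2000, 0.2770, 0.3660, 0.4730, 0.5990, 0.7370, 1.0000
Σ (Xₖ−Xₖ₋₁)(Yₖ+Yₖ₋₁) = (1/10)(0.0130+0.0000) + (1/10)(0.0720+0.0130) + (1/10)(0.1350+0.0720) + (1/10)(0.2000+0.1350) + (1/10)(0.2770+0.2000) + (1/10)(0.3660+0.2770) + (1/10)(0.4730+0.3660) + (1/10)(0.5990+0.4730) + (1/10)(0.7370+0.5990) + (1/10)(1.0000+0.7370)
  = 0.0013 + 0.0085 + 0.0207 + 0.0335 + 0.0477 + 0.0643 + 0.0839 + 0.1072 + 0.1336 + 0.1737 = 0.6744
G = 1 − 0.6744 = 0.3256

0.326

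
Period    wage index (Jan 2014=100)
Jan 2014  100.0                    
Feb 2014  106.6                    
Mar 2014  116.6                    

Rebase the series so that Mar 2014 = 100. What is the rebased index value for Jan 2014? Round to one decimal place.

Rebased(Jan 2014) = 100.0 / 116.6 × 100 = 85.7633

85.8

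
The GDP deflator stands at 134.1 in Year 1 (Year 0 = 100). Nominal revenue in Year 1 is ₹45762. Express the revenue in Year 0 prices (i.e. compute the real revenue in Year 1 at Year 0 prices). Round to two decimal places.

34125.28

Real = Nominal ÷ (Index/100) = 45762 ÷ (134.1/100)
     = 45762 ÷ 1.341 = 34125.2796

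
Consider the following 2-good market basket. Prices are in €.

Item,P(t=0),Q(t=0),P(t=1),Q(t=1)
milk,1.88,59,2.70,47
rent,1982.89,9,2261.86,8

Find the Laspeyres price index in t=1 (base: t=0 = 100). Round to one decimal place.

Laspeyres price index uses base-period quantities as weights.
ΣP(t=1)·Q(t=0) = 2.70×59 + 2261.86×9 = 159.3 + 20356.74 = 20516.04
ΣP(t=0)·Q(t=0) = 1.88×59 + 1982.89×9 = 110.92 + 17846.01 = 17956.93
Index = 20516.04 / 17956.93 × 100 = 114.2514

114.3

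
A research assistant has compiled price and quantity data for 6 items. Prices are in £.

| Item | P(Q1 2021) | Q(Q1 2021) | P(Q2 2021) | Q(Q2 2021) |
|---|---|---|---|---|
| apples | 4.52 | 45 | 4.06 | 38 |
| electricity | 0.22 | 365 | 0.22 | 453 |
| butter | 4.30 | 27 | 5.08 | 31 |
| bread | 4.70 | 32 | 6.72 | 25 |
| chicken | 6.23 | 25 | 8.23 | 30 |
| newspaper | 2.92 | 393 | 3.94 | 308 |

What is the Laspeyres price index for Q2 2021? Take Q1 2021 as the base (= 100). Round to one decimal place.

Laspeyres price index uses base-period quantities as weights.
ΣP(Q2 2021)·Q(Q1 2021) = 4.06×45 + 0.22×365 + 5.08×27 + 6.72×32 + 8.23×25 + 3.94×393 = 182.7 + 80.3 + 137.16 + 215.04 + 205.75 + 1548.42 = 2369.37
ΣP(Q1 2021)·Q(Q1 2021) = 4.52×45 + 0.22×365 + 4.30×27 + 4.70×32 + 6.23×25 + 2.92×393 = 203.4 + 80.3 + 116.1 + 150.4 + 155.75 + 1147.56 = 1853.51
Index = 2369.37 / 1853.51 × 100 = 127.8315

127.8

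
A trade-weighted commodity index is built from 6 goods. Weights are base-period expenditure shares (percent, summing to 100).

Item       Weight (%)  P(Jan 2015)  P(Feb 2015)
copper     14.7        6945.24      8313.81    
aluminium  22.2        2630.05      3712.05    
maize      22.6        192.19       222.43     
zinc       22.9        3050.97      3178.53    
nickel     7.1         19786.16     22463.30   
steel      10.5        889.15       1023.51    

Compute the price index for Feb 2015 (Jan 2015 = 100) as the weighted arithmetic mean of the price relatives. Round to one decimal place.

copper: 14.7 × (8313.81/6945.24) = 14.7 × 1.197052 = 17.5967
aluminium: 22.2 × (3712.05/2630.05) = 22.2 × 1.411399 = 31.3331
maize: 22.6 × (222.43/192.19) = 22.6 × 1.157344 = 26.1560
zinc: 22.9 × (3178.53/3050.97) = 22.9 × 1.041810 = 23.8574
nickel: 7.1 × (22463.30/19786.16) = 7.1 × 1.135304 = 8.0607
steel: 10.5 × (1023.51/889.15) = 10.5 × 1.151111 = 12.0867
Index = Σ wᵢ·(p₁ᵢ/p₀ᵢ) = 17.5967 + 31.3331 + 26.1560 + 23.8574 + 8.0607 + 12.0867 = 119.0905

119.1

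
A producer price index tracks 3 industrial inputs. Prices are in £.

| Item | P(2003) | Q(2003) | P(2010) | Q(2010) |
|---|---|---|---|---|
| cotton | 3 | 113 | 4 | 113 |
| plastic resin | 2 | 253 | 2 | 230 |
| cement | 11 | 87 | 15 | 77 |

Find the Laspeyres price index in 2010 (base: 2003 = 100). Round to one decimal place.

Laspeyres price index uses base-period quantities as weights.
ΣP(2010)·Q(2003) = 4×113 + 2×253 + 15×87 = 452 + 506 + 1305 = 2263
ΣP(2003)·Q(2003) = 3×113 + 2×253 + 11×87 = 339 + 506 + 957 = 1802
Index = 2263 / 1802 × 100 = 125.5827

125.6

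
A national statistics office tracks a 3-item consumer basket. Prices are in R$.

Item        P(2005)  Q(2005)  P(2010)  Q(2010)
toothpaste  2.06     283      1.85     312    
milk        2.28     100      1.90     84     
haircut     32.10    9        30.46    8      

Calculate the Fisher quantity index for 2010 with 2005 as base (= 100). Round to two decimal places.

Laspeyres component (base-period weights):
ΣP(2005)Q(2010) = 2.06×312 + 2.28×84 + 32.10×8 = 642.72 + 191.52 + 256.8 = 1091.04
ΣP(2005)Q(2005) = 2.06×283 + 2.28×100 + 32.10×9 = 582.98 + 228 + 288.9 = 1099.88
L = 1091.04 / 1099.88 × 100 = 99.1963
Paasche component (current-period weights):
ΣP(2010)Q(2010) = 1.85×312 + 1.90×84 + 30.46×8 = 577.2 + 159.6 + 243.68 = 980.48
ΣP(2010)Q(2005) = 1.85×283 + 1.90×100 + 30.46×9 = 523.55 + 190 + 274.14 = 987.69
P = 980.48 / 987.69 × 100 = 99.2700
Fisher = √(L × P) = √(99.1963 × 99.2700) = 99.2331

99.23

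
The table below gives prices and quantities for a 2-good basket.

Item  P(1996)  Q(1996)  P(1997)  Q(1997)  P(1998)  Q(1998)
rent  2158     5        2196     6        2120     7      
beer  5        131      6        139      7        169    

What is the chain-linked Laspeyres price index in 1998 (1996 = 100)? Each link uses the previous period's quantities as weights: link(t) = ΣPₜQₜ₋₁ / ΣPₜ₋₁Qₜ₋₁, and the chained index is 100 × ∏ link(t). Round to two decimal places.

Link 1996→1997:
ΣP(1997)Q(1996) = 2196×5 + 6×131 = 10980 + 786 = 11766
ΣP(1996)Q(1996) = 2158×5 + 5×131 = 10790 + 655 = 11445
link = 11766/11445 = 1.028047
Link 1997→1998:
ΣP(1998)Q(1997) = 2120×6 + 7×139 = 12720 + 973 = 13693
ΣP(1997)Q(1997) = 2196×6 + 6×139 = 13176 + 834 = 14010
link = 13693/14010 = 0.977373
Chained index = 100 × 1.028047 × 0.977373 = 100.4786

100.48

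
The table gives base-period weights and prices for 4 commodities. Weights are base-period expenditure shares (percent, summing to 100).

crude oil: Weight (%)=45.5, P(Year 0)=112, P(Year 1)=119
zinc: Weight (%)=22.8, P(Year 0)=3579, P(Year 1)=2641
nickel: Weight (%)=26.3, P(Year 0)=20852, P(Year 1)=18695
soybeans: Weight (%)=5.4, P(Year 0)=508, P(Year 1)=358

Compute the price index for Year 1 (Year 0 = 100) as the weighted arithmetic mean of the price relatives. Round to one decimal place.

crude oil: 45.5 × (119/112) = 45.5 × 1.062500 = 48.3438
zinc: 22.8 × (2641/3579) = 22.8 × 0.737916 = 16.8245
nickel: 26.3 × (18695/20852) = 26.3 × 0.896557 = 23.5794
soybeans: 5.4 × (358/508) = 5.4 × 0.704724 = 3.8055
Index = Σ wᵢ·(p₁ᵢ/p₀ᵢ) = 48.3438 + 16.8245 + 23.5794 + 3.8055 = 92.5532

92.6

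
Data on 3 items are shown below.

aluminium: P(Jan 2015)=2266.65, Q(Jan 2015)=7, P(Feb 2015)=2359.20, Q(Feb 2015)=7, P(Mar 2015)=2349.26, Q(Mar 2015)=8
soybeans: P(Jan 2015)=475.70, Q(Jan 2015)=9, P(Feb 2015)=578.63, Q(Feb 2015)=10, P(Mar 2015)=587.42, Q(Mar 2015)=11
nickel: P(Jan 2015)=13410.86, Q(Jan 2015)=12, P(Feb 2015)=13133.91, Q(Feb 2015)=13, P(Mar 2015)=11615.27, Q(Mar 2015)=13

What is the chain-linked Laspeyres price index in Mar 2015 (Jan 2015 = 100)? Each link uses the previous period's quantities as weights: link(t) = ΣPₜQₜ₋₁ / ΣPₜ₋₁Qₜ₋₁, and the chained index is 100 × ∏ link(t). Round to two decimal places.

88.92

Link Jan 2015→Feb 2015:
ΣP(Feb 2015)Q(Jan 2015) = 2359.20×7 + 578.63×9 + 13133.91×12 = 16514.4 + 5207.67 + 157606.92 = 179328.99
ΣP(Jan 2015)Q(Jan 2015) = 2266.65×7 + 475.70×9 + 13410.86×12 = 15866.55 + 4281.3 + 160930.32 = 181078.17
link = 179328.99/181078.17 = 0.990340
Link Feb 2015→Mar 2015:
ΣP(Mar 2015)Q(Feb 2015) = 2349.26×7 + 587.42×10 + 11615.27×13 = 16444.82 + 5874.2 + 150998.51 = 173317.53
ΣP(Feb 2015)Q(Feb 2015) = 2359.20×7 + 578.63×10 + 13133.91×13 = 16514.4 + 5786.3 + 170740.83 = 193041.53
link = 173317.53/193041.53 = 0.897825
Chained index = 100 × 0.990340 × 0.897825 = 88.9152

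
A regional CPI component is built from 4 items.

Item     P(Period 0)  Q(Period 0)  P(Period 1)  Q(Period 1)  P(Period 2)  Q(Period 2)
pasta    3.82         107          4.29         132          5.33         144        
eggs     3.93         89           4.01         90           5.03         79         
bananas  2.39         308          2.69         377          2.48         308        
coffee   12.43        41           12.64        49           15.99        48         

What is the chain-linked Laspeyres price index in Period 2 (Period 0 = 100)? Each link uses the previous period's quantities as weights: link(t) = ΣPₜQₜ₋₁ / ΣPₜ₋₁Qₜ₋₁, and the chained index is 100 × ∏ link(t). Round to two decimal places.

Link Period 0→Period 1:
ΣP(Period 1)Q(Period 0) = 4.29×107 + 4.01×89 + 2.69×308 + 12.64×41 = 459.03 + 356.89 + 828.52 + 518.24 = 2162.68
ΣP(Period 0)Q(Period 0) = 3.82×107 + 3.93×89 + 2.39×308 + 12.43×41 = 408.74 + 349.77 + 736.12 + 509.63 = 2004.26
link = 2162.68/2004.26 = 1.079042
Link Period 1→Period 2:
ΣP(Period 2)Q(Period 1) = 5.33×132 + 5.03×90 + 2.48×377 + 15.99×49 = 703.56 + 452.7 + 934.96 + 783.51 = 2874.73
ΣP(Period 1)Q(Period 1) = 4.29×132 + 4.01×90 + 2.69×377 + 12.64×49 = 566.28 + 360.9 + 1014.13 + 619.36 = 2560.67
link = 2874.73/2560.67 = 1.122648
Chained index = 100 × 1.079042 × 1.122648 = 121.1383

121.14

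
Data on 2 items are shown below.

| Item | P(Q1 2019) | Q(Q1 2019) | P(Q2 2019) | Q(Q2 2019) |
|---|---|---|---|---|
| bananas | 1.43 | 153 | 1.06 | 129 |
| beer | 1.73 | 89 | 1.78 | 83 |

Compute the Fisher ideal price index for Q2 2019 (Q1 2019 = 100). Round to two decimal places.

Laspeyres component (base-period weights):
ΣP(Q2 2019)Q(Q1 2019) = 1.06×153 + 1.78×89 = 162.18 + 158.42 = 320.6
ΣP(Q1 2019)Q(Q1 2019) = 1.43×153 + 1.73×89 = 218.79 + 153.97 = 372.76
L = 320.6 / 372.76 × 100 = 86.0071
Paasche component (current-period weights):
ΣP(Q2 2019)Q(Q2 2019) = 1.06×129 + 1.78×83 = 136.74 + 147.74 = 284.48
ΣP(Q1 2019)Q(Q2 2019) = 1.43×129 + 1.73×83 = 184.47 + 143.59 = 328.06
P = 284.48 / 328.06 × 100 = 86.7158
Fisher = √(L × P) = √(86.0071 × 86.7158) = 86.3607

86.36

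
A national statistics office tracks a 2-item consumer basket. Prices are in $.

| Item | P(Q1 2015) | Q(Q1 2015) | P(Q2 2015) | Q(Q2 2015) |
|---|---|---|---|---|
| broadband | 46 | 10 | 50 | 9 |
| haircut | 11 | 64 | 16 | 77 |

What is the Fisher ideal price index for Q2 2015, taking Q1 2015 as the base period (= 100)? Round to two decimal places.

Laspeyres component (base-period weights):
ΣP(Q2 2015)Q(Q1 2015) = 50×10 + 16×64 = 500 + 1024 = 1524
ΣP(Q1 2015)Q(Q1 2015) = 46×10 + 11×64 = 460 + 704 = 1164
L = 1524 / 1164 × 100 = 130.9278
Paasche component (current-period weights):
ΣP(Q2 2015)Q(Q2 2015) = 50×9 + 16×77 = 450 + 1232 = 1682
ΣP(Q1 2015)Q(Q2 2015) = 46×9 + 11×77 = 414 + 847 = 1261
P = 1682 / 1261 × 100 = 133.3862
Fisher = √(L × P) = √(130.9278 × 133.3862) = 132.1513

132.15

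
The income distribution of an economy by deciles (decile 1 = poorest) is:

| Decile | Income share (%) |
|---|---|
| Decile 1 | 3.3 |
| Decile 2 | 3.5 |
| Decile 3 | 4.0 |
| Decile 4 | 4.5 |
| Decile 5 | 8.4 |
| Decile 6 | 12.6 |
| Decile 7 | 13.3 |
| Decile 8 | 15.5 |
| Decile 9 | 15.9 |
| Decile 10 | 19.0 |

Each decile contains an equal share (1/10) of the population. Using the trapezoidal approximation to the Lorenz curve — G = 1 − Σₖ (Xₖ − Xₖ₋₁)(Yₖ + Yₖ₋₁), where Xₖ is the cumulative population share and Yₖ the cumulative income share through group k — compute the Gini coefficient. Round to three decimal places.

0.316

Cumulative income shares Yₖ: 0.0330, 0.0680, 0.1080, 0.1530, 0.2370, 0.3630, 0.4960, 0.6510, 0.8100, 1.0000
Σ (Xₖ−Xₖ₋₁)(Yₖ+Yₖ₋₁) = (1/10)(0.0330+0.0000) + (1/10)(0.0680+0.0330) + (1/10)(0.1080+0.0680) + (1/10)(0.1530+0.1080) + (1/10)(0.2370+0.1530) + (1/10)(0.3630+0.2370) + (1/10)(0.4960+0.3630) + (1/10)(0.6510+0.4960) + (1/10)(0.8100+0.6510) + (1/10)(1.0000+0.8100)
  = 0.0033 + 0.0101 + 0.0176 + 0.0261 + 0.0390 + 0.0600 + 0.0859 + 0.1147 + 0.1461 + 0.1810 = 0.6838
G = 1 − 0.6838 = 0.3162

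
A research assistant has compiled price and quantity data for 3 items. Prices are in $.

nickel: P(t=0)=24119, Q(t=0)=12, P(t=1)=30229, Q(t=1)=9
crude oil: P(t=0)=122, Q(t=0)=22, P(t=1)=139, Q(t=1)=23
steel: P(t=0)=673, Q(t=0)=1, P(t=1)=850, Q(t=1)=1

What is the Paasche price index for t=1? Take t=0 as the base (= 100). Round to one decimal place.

125.2

Paasche price index uses current-period quantities as weights.
ΣP(t=1)·Q(t=1) = 30229×9 + 139×23 + 850×1 = 272061 + 3197 + 850 = 276108
ΣP(t=0)·Q(t=1) = 24119×9 + 122×23 + 673×1 = 217071 + 2806 + 673 = 220550
Index = 276108 / 220550 × 100 = 125.1907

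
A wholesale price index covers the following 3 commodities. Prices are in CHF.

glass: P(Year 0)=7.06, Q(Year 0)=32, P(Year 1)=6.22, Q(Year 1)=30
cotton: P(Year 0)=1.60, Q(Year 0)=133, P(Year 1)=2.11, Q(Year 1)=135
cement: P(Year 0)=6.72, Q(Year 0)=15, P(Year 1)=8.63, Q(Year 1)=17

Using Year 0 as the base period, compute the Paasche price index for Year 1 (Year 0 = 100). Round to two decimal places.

Paasche price index uses current-period quantities as weights.
ΣP(Year 1)·Q(Year 1) = 6.22×30 + 2.11×135 + 8.63×17 = 186.6 + 284.85 + 146.71 = 618.16
ΣP(Year 0)·Q(Year 1) = 7.06×30 + 1.60×135 + 6.72×17 = 211.8 + 216 + 114.24 = 542.04
Index = 618.16 / 542.04 × 100 = 114.0432

114.04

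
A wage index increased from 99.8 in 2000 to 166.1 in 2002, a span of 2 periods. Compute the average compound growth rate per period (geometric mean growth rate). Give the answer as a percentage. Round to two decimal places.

29.01%

Growth factor = (166.1/99.8)^(1/2) = (1.664329)^(1/2) = 1.290089
Growth rate = 1.290089 − 1 = 0.290089 = 29.0089%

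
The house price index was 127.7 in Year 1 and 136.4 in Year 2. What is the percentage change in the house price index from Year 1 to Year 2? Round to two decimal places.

Change = (136.4 − 127.7) / 127.7 × 100
       = 8.7 / 127.7 × 100 = 6.8128%

6.81%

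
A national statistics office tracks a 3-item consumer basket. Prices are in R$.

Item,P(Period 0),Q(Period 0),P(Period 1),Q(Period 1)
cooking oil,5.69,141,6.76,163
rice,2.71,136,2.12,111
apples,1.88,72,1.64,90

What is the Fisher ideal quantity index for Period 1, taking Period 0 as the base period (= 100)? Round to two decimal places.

108.09

Laspeyres component (base-period weights):
ΣP(Period 0)Q(Period 1) = 5.69×163 + 2.71×111 + 1.88×90 = 927.47 + 300.81 + 169.2 = 1397.48
ΣP(Period 0)Q(Period 0) = 5.69×141 + 2.71×136 + 1.88×72 = 802.29 + 368.56 + 135.36 = 1306.21
L = 1397.48 / 1306.21 × 100 = 106.9874
Paasche component (current-period weights):
ΣP(Period 1)Q(Period 1) = 6.76×163 + 2.12×111 + 1.64×90 = 1101.88 + 235.32 + 147.6 = 1484.8
ΣP(Period 1)Q(Period 0) = 6.76×141 + 2.12×136 + 1.64×72 = 953.16 + 288.32 + 118.08 = 1359.56
P = 1484.8 / 1359.56 × 100 = 109.2118
Fisher = √(L × P) = √(106.9874 × 109.2118) = 108.0939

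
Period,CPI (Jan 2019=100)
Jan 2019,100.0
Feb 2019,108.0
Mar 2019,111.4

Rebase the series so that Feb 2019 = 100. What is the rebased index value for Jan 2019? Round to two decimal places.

Rebased(Jan 2019) = 100.0 / 108.0 × 100 = 92.5926

92.59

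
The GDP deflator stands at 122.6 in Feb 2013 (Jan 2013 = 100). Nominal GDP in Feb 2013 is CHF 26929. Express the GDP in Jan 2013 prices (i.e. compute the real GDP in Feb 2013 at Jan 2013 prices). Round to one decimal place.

21964.9

Real = Nominal ÷ (Index/100) = 26929 ÷ (122.6/100)
     = 26929 ÷ 1.226 = 21964.9266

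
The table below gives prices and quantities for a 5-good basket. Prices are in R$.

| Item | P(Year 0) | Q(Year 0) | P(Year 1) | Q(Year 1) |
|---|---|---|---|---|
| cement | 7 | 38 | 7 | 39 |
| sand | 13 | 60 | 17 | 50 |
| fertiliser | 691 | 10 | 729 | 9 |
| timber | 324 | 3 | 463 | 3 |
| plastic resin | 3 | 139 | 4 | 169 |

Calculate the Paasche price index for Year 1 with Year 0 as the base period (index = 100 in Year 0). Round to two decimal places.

113.08

Paasche price index uses current-period quantities as weights.
ΣP(Year 1)·Q(Year 1) = 7×39 + 17×50 + 729×9 + 463×3 + 4×169 = 273 + 850 + 6561 + 1389 + 676 = 9749
ΣP(Year 0)·Q(Year 1) = 7×39 + 13×50 + 691×9 + 324×3 + 3×169 = 273 + 650 + 6219 + 972 + 507 = 8621
Index = 9749 / 8621 × 100 = 113.0843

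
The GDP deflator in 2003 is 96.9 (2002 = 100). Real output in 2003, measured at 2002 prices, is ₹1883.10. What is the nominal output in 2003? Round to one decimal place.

Nominal = Real × (Index/100) = 1883.10 × (96.9/100)
        = 1883.10 × 0.969 = 1824.7239

1824.7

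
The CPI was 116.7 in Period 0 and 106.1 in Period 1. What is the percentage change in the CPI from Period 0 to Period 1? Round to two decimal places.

Change = (106.1 − 116.7) / 116.7 × 100
       = -10.6 / 116.7 × 100 = -9.0831%

-9.08%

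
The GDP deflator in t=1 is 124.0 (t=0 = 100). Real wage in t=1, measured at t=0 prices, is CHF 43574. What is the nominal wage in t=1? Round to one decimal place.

54031.8

Nominal = Real × (Index/100) = 43574 × (124.0/100)
        = 43574 × 1.240 = 54031.7600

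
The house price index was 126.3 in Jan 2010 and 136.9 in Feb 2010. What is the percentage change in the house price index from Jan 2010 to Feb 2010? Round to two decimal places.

Change = (136.9 − 126.3) / 126.3 × 100
       = 10.6 / 126.3 × 100 = 8.3927%

8.39%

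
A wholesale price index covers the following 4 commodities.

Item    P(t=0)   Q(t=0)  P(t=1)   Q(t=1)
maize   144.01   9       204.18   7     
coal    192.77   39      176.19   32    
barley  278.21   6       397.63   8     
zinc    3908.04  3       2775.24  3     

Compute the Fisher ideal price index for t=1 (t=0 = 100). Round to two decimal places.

Laspeyres component (base-period weights):
ΣP(t=1)Q(t=0) = 204.18×9 + 176.19×39 + 397.63×6 + 2775.24×3 = 1837.62 + 6871.41 + 2385.78 + 8325.72 = 19420.53
ΣP(t=0)Q(t=0) = 144.01×9 + 192.77×39 + 278.21×6 + 3908.04×3 = 1296.09 + 7518.03 + 1669.26 + 11724.12 = 22207.5
L = 19420.53 / 22207.5 × 100 = 87.4503
Paasche component (current-period weights):
ΣP(t=1)Q(t=1) = 204.18×7 + 176.19×32 + 397.63×8 + 2775.24×3 = 1429.26 + 5638.08 + 3181.04 + 8325.72 = 18574.1
ΣP(t=0)Q(t=1) = 144.01×7 + 192.77×32 + 278.21×8 + 3908.04×3 = 1008.07 + 6168.64 + 2225.68 + 11724.12 = 21126.51
P = 18574.1 / 21126.51 × 100 = 87.9184
Fisher = √(L × P) = √(87.4503 × 87.9184) = 87.6841

87.68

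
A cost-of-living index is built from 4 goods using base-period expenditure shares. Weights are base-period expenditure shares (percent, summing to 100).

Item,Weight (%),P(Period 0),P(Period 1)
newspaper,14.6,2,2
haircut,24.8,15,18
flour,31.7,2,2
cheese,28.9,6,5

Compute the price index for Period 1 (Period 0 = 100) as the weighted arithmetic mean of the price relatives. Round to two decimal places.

newspaper: 14.6 × (2/2) = 14.6 × 1.000000 = 14.6000
haircut: 24.8 × (18/15) = 24.8 × 1.200000 = 29.7600
flour: 31.7 × (2/2) = 31.7 × 1.000000 = 31.7000
cheese: 28.9 × (5/6) = 28.9 × 0.833333 = 24.0833
Index = Σ wᵢ·(p₁ᵢ/p₀ᵢ) = 14.6000 + 29.7600 + 31.7000 + 24.0833 = 100.1433

100.14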